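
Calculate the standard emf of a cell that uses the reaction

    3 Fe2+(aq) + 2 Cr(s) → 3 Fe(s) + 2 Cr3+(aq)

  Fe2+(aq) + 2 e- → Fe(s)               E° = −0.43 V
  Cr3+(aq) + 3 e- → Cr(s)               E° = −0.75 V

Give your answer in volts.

In the reaction as written, Fe2+(aq) is reduced (cathode) and Cr3+(aq) is produced by oxidation at the anode.
E°cell = E°(cathode) − E°(anode) = −0.43 − (−0.75) = +0.32 V.

+0.32 V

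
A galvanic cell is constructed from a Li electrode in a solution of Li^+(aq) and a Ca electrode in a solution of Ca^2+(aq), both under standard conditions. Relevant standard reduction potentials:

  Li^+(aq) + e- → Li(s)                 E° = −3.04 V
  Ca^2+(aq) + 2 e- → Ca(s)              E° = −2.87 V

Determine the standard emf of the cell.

+0.17 V

Of the two couples in this cell, the one with the more positive reduction potential is reduced at the cathode: here that is Ca²⁺/Ca (−2.87 V); Li⁺/Li (−3.04 V) is the anode.
E°cell = E°(cathode) − E°(anode) = −2.87 − (−3.04) = +0.17 V.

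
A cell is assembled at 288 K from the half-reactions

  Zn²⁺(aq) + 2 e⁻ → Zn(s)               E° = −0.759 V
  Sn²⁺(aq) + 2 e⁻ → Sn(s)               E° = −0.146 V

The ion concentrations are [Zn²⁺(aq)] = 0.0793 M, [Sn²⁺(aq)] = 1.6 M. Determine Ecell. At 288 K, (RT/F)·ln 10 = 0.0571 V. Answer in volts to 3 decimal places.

The Sn²⁺/Sn couple has the more positive E°, so it is the cathode; Zn²⁺/Zn is the anode.
The standard potential is −0.146 − (−0.759) = +0.613 V and the balanced reaction transfers n = 2 electrons.
The balanced reaction is Sn²⁺(aq) + Zn(s) → Sn(s) + Zn²⁺(aq), so Q = [Zn²⁺(aq)] / [Sn²⁺(aq)] = 0.0496 and log Q = −1.305.
Applying E = E° − (RT ln10/nF)·log Q gives +0.613 − (0.0571/2)(−1.305) = +0.650 V.

+0.650 V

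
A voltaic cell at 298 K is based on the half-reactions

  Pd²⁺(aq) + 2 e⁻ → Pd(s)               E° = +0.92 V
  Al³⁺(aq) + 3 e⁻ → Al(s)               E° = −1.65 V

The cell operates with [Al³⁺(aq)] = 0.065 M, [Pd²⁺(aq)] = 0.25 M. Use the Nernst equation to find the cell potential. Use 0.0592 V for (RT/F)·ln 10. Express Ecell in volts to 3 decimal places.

The Pd²⁺/Pd couple has the more positive E°, so it is the cathode; Al³⁺/Al is the anode.
E°cell = E°cat − E°an = +0.92 − (−1.65) = +2.57 V; n = 6.
The balanced reaction is 3 Pd²⁺(aq) + 2 Al(s) → 3 Pd(s) + 2 Al³⁺(aq), so Q = [Al³⁺(aq)]^2 / [Pd²⁺(aq)]^3 = 0.27 and log Q = −0.568.
Applying E = E° − (RT ln10/nF)·log Q gives +2.57 − (0.0592/6)(−0.568) = +2.576 V.

+2.576 V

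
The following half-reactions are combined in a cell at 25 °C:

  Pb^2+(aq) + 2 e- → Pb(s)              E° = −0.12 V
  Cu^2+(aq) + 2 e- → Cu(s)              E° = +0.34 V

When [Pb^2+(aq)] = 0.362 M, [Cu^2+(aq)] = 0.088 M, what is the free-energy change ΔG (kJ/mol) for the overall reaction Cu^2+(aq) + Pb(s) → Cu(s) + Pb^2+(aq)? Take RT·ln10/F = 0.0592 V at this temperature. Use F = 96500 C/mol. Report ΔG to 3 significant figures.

The standard cell potential is +0.34 − (−0.12) = +0.46 V, with n = 2 electrons in the balanced equation.
Q = [Pb^2+(aq)] / [Cu^2+(aq)] = 4.11, so log Q = 0.614 and E = +0.46 − (0.0592/2)(0.614) = +0.4418 V.
Finally ΔG = −nFE = −(2)(96500 C/mol)(+0.4418 V) = −85.3 kJ/mol.

−85.3 kJ/mol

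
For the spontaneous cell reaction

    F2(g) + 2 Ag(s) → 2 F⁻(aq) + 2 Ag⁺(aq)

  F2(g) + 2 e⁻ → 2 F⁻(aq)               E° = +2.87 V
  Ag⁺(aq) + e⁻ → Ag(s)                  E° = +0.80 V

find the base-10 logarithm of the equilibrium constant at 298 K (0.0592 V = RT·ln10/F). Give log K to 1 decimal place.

log K = 69.9

The F₂/F⁻ couple is reduced (cathode); E°cell = +2.87 − (+0.80) = +2.07 V with n = 2.
At equilibrium E = 0, so log K = nE°cell / 0.0592 = (2)(+2.07) / 0.0592 = 69.9.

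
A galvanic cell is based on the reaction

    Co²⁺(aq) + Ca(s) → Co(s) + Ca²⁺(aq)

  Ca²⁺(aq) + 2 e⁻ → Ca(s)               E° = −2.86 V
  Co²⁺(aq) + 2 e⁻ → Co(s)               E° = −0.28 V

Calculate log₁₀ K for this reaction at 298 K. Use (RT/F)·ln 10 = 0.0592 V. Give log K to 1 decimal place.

The Co²⁺/Co couple is reduced (cathode); E°cell = −0.28 − (−2.86) = +2.58 V with n = 2.
At equilibrium E = 0, so log K = nE°cell / 0.0592 = (2)(+2.58) / 0.0592 = 87.2.

log K = 87.2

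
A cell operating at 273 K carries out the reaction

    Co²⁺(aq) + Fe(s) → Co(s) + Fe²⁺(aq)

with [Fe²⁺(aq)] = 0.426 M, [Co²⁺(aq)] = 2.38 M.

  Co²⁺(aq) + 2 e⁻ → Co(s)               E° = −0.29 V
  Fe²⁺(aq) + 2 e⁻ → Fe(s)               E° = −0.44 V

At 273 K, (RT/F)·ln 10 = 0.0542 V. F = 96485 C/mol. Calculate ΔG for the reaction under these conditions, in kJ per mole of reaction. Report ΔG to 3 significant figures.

With Co²⁺/Co reduced at the cathode, E°cell = −0.29 − (−0.44) = +0.15 V and n = 2.
Here Q = [Fe²⁺(aq)] / [Co²⁺(aq)] = 0.179 (log Q = −0.747), giving E = +0.15 − (0.0542/2)·(−0.747) = +0.1702 V.
Finally ΔG = −nFE = −(2)(96485 C/mol)(+0.1702 V) = −32.8 kJ/mol.

−32.8 kJ/mol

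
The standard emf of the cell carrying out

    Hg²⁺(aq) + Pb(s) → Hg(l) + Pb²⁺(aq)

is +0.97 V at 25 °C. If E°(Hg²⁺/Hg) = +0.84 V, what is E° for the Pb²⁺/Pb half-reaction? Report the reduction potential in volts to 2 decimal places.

−0.13 V

In the reaction as written the Hg²⁺/Hg couple is reduced (cathode) and Pb²⁺/Pb is oxidized (anode), so E°cell = E°(Hg²⁺/Hg) − E°(Pb²⁺/Pb).
E°(Pb²⁺/Pb) = E°(cathode) − E°cell = +0.84 − (+0.97) = −0.13 V.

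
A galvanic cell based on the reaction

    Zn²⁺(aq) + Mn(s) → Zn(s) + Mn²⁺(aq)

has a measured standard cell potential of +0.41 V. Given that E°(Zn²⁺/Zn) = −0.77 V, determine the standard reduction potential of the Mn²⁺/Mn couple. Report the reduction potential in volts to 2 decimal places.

In the reaction as written the Zn²⁺/Zn couple is reduced (cathode) and Mn²⁺/Mn is oxidized (anode), so E°cell = E°(Zn²⁺/Zn) − E°(Mn²⁺/Mn).
E°(Mn²⁺/Mn) = E°(cathode) − E°cell = −0.77 − (+0.41) = −1.18 V.

−1.18 V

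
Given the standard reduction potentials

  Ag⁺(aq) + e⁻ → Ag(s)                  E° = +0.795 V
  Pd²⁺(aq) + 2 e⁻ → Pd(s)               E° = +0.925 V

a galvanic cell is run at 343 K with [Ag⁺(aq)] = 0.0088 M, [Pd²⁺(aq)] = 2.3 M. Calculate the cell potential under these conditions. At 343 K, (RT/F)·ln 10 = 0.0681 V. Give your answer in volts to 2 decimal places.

+0.28 V

Since E°(Pd²⁺/Pd) > E°(Ag⁺/Ag), Pd²⁺/Pd serves as the cathode.
The standard potential is +0.925 − (+0.795) = +0.130 V and the balanced reaction transfers n = 2 electrons.
For the overall reaction Pd²⁺(aq) + 2 Ag(s) → Pd(s) + 2 Ag⁺(aq), Q = [Ag⁺(aq)]^2 / [Pd²⁺(aq)] = 3.37×10^−5, giving log Q = −4.473.
By the Nernst equation, E = +0.130 − (0.0681/2)·(−4.473) = +0.28 V.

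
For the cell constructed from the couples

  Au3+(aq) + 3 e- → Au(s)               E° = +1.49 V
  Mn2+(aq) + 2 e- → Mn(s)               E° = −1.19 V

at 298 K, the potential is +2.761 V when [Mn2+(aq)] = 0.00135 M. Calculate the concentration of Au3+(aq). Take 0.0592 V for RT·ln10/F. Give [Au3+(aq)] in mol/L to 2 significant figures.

Au³⁺/Au is the cathode (higher E°); E°cell = +1.49 − (−1.19) = +2.68 V with n = 6.
From the Nernst equation, log Q = n(E° − E)/0.0592 = 6·(+2.68 − (+2.761))/0.0592 = −8.209.
For 2 Au3+(aq) + 3 Mn(s) → 2 Au(s) + 3 Mn2+(aq), the reaction quotient is Q = [Mn2+(aq)]^3 / [Au3+(aq)]^2.
Isolating [Au3+(aq)] in Q = 10^{−8.209} yields log [Au3+(aq)] = −0.200, i.e. 0.63 M.

0.63 M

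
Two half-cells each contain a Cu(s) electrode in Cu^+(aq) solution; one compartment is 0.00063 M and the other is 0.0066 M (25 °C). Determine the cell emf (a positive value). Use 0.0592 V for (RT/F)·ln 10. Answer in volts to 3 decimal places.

For a concentration cell E°cell = 0, since both electrodes use the same couple.
The compartment with the higher Cu^+(aq) concentration (0.0066 M) acts as the cathode; ions are reduced there and produced at the dilute (0.00063 M) anode.
With n = 1, Ecell = −(0.0592/1)·log([dilute]/[conc]) = −(0.0592/1)·log(0.00063/0.0066) = +0.060 V.

0.060 V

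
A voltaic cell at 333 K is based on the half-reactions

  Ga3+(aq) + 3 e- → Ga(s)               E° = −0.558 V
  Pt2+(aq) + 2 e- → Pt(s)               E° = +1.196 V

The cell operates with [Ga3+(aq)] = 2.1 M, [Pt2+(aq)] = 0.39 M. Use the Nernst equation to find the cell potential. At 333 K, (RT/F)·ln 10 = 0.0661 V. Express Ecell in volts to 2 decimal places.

Since E°(Pt²⁺/Pt) > E°(Ga³⁺/Ga), Pt²⁺/Pt serves as the cathode.
The standard potential is +1.196 − (−0.558) = +1.754 V and the balanced reaction transfers n = 6 electrons.
For the overall reaction 3 Pt2+(aq) + 2 Ga(s) → 3 Pt(s) + 2 Ga3+(aq), Q = [Ga3+(aq)]^2 / [Pt2+(aq)]^3 = 74.3, giving log Q = 1.871.
Applying E = E° − (RT ln10/nF)·log Q gives +1.754 − (0.0661/6)(1.871) = +1.73 V.

+1.73 V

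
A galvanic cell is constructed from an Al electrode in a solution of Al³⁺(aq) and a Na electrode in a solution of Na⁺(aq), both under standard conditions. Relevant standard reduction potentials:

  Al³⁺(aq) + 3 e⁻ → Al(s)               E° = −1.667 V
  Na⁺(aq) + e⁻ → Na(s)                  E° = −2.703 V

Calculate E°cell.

Of the two couples in this cell, the one with the more positive reduction potential is reduced at the cathode: here that is Al³⁺/Al (−1.667 V); Na⁺/Na (−2.703 V) is the anode.
E°cell = E°(cathode) − E°(anode) = −1.667 − (−2.703) = +1.036 V.

+1.036 V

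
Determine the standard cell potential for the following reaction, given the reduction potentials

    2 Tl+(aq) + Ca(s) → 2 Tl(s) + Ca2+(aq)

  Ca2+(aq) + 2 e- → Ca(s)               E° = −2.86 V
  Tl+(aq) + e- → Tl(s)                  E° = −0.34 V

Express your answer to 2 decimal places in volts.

+2.52 V

In the reaction as written, Tl+(aq) is reduced (cathode) and Ca2+(aq) is produced by oxidation at the anode.
E°cell = E°(cathode) − E°(anode) = −0.34 − (−2.86) = +2.52 V.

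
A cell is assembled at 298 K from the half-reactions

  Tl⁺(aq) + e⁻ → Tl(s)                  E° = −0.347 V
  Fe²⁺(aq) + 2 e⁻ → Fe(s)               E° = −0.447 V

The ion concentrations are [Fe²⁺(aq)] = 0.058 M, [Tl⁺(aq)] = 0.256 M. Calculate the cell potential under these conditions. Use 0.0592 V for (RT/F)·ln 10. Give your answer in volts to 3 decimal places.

+0.102 V

Tl⁺/Tl is reduced (cathode, E° = −0.347 V) and Fe²⁺/Fe is oxidized (anode).
The standard potential is −0.347 − (−0.447) = +0.100 V and the balanced reaction transfers n = 2 electrons.
The balanced reaction is 2 Tl⁺(aq) + Fe(s) → 2 Tl(s) + Fe²⁺(aq), so Q = [Fe²⁺(aq)] / [Tl⁺(aq)]^2 = 0.885 and log Q = −0.053.
By the Nernst equation, E = +0.100 − (0.0592/2)·(−0.053) = +0.102 V.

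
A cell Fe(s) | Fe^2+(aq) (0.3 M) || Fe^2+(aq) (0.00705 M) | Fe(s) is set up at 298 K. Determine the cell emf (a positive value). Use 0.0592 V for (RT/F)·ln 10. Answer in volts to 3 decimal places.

For a concentration cell E°cell = 0, since both electrodes use the same couple.
The compartment with the higher Fe^2+(aq) concentration (0.3 M) acts as the cathode; ions are reduced there and produced at the dilute (0.00705 M) anode.
With n = 2, Ecell = −(0.0592/2)·log([dilute]/[conc]) = −(0.0592/2)·log(0.00705/0.3) = +0.048 V.

0.048 V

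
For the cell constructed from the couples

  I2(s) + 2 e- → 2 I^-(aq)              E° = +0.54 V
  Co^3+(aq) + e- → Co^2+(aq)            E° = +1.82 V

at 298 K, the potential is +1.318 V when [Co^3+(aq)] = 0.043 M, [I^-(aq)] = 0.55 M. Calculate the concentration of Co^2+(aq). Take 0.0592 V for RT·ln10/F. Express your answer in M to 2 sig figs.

The Co³⁺/Co²⁺ couple has the larger reduction potential, so it is the cathode: E°cell = +1.82 − (+0.54) = +1.28 V and n = 2.
Since E = E° − (0.0592/n)·log Q, log Q = n(E° − E)/0.0592 = −1.284.
For 2 Co^3+(aq) + 2 I^-(aq) → 2 Co^2+(aq) + I2(s), the reaction quotient is Q = [Co^2+(aq)]^2 / ([Co^3+(aq)]^2·[I^-(aq)]^2).
Isolating [Co^2+(aq)] in Q = 10^{−1.284} yields log [Co^2+(aq)] = −2.268, i.e. 0.0054 M.

0.0054 M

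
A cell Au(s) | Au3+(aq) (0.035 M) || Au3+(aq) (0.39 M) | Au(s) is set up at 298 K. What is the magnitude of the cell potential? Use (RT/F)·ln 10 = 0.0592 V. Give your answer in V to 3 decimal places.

0.021 V

For a concentration cell E°cell = 0, since both electrodes use the same couple.
The compartment with the higher Au3+(aq) concentration (0.39 M) acts as the cathode; ions are reduced there and produced at the dilute (0.035 M) anode.
With n = 3, Ecell = −(0.0592/3)·log([dilute]/[conc]) = −(0.0592/3)·log(0.035/0.39) = +0.021 V.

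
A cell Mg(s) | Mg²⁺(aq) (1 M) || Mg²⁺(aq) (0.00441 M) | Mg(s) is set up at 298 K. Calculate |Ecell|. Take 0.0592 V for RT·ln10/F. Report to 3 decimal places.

0.070 V

For a concentration cell E°cell = 0, since both electrodes use the same couple.
The compartment with the higher Mg²⁺(aq) concentration (1 M) acts as the cathode; ions are reduced there and produced at the dilute (0.00441 M) anode.
With n = 2, Ecell = −(0.0592/2)·log([dilute]/[conc]) = −(0.0592/2)·log(0.00441/1) = +0.070 V.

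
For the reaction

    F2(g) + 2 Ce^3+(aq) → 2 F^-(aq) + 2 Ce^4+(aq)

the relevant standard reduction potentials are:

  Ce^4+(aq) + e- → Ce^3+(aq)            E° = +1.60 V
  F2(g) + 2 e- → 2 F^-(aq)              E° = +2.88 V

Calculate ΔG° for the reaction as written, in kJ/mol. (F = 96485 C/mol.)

In the reaction as written F2(g) is reduced, so the F₂/F⁻ couple is the cathode and Ce⁴⁺/Ce³⁺ is the anode.
E°cell = +2.88 − (+1.60) = +1.28 V; balancing electrons gives n = 2.
ΔG° = −nFE°cell = −(2)(96485)(+1.28) J/mol = −247 kJ/mol.

−247 kJ/mol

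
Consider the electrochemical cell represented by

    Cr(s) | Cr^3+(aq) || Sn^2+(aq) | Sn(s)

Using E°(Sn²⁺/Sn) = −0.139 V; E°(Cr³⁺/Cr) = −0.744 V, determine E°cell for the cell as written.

By convention the left-hand electrode in cell notation is the anode (oxidation) and the right-hand electrode is the cathode (reduction).
E°cell = E°(right) − E°(left) = −0.139 − (−0.744) = +0.605 V.

+0.605 V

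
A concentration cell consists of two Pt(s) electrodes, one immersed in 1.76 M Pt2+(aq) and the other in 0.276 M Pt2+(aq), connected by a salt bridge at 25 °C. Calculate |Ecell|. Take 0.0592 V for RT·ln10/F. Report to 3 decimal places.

0.024 V

For a concentration cell E°cell = 0, since both electrodes use the same couple.
The compartment with the higher Pt2+(aq) concentration (1.76 M) acts as the cathode; ions are reduced there and produced at the dilute (0.276 M) anode.
With n = 2, Ecell = −(0.0592/2)·log([dilute]/[conc]) = −(0.0592/2)·log(0.276/1.76) = +0.024 V.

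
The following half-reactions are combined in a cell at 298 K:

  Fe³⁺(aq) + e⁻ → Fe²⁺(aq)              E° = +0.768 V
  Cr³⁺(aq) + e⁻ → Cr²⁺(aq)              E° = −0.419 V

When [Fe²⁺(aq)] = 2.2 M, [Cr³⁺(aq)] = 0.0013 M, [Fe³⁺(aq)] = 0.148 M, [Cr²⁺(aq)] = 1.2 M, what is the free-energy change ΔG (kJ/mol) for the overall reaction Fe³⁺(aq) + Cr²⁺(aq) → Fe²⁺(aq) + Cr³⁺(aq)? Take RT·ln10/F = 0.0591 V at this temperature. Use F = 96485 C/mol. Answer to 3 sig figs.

−125 kJ/mol

With Fe³⁺/Fe²⁺ reduced at the cathode, E°cell = +0.768 − (−0.419) = +1.187 V and n = 1.
Here Q = ([Fe²⁺(aq)]·[Cr³⁺(aq)]) / ([Fe³⁺(aq)]·[Cr²⁺(aq)]) = 0.0161 (log Q = −1.793), giving E = +1.187 − (0.0591/1)·(−1.793) = +1.2930 V.
ΔG = −nFE = −(1)(96485)(+1.2930) J/mol = −125 kJ/mol.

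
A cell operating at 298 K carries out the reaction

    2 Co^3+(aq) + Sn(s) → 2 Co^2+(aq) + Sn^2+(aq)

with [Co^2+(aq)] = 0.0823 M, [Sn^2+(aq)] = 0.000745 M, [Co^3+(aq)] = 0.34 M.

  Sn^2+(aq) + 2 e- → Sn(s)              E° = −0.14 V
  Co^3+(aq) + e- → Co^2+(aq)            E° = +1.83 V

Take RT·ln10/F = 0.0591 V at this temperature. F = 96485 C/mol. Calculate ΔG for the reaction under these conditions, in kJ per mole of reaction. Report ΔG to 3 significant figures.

−405 kJ/mol

With Co³⁺/Co²⁺ reduced at the cathode, E°cell = +1.83 − (−0.14) = +1.97 V and n = 2.
Q = ([Co^2+(aq)]^2·[Sn^2+(aq)]) / [Co^3+(aq)]^2 = 4.37×10^−5, so log Q = −4.360 and E = +1.97 − (0.0591/2)(−4.360) = +2.0988 V.
Then ΔG = −nFE = −2 × 96485 × +2.0988 J/mol = −405 kJ/mol.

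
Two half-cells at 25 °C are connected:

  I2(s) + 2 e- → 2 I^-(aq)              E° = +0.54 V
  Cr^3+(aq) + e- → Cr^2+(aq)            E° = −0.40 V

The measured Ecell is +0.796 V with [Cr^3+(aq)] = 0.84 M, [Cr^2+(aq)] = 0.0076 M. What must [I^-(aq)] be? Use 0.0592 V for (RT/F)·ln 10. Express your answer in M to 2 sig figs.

The I₂/I⁻ couple has the larger reduction potential, so it is the cathode: E°cell = +0.54 − (−0.40) = +0.94 V and n = 2.
Rearranging E = E° − (0.0592/n)·log Q gives log Q = 2(+0.94 − (+0.796))/0.0592 = 4.865.
Balancing electrons gives I2(s) + 2 Cr^2+(aq) → 2 I^-(aq) + 2 Cr^3+(aq); thus Q = ([I^-(aq)]^2·[Cr^3+(aq)]^2) / [Cr^2+(aq)]^2.
Solving for the unknown gives log [I^-(aq)] = 0.389, so [I^-(aq)] ≈ 2.4 M.

2.4 M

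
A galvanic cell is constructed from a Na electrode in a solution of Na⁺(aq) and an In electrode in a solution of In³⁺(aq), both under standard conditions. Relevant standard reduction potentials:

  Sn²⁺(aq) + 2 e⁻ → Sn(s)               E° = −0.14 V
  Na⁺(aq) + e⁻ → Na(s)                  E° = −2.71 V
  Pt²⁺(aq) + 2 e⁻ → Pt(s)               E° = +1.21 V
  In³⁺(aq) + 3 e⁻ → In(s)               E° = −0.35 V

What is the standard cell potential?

+2.36 V

Of the two couples in this cell, the one with the more positive reduction potential is reduced at the cathode: here that is In³⁺/In (−0.35 V); Na⁺/Na (−2.71 V) is the anode.
E°cell = E°(cathode) − E°(anode) = −0.35 − (−2.71) = +2.36 V.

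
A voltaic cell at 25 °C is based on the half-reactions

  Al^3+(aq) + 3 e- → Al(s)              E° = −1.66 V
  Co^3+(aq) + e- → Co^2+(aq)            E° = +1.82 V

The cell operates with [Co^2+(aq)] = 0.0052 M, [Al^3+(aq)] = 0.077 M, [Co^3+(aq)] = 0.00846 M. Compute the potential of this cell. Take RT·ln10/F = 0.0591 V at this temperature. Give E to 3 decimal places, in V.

+3.514 V

The Co³⁺/Co²⁺ couple has the more positive E°, so it is the cathode; Al³⁺/Al is the anode.
E°cell = +1.82 − (−1.66) = +3.48 V, with n = 3 electrons transferred.
The balanced reaction is 3 Co^3+(aq) + Al(s) → 3 Co^2+(aq) + Al^3+(aq), so Q = ([Co^2+(aq)]^3·[Al^3+(aq)]) / [Co^3+(aq)]^3 = 0.0179 and log Q = −1.748.
Applying E = E° − (RT ln10/nF)·log Q gives +3.48 − (0.0591/3)(−1.748) = +3.514 V.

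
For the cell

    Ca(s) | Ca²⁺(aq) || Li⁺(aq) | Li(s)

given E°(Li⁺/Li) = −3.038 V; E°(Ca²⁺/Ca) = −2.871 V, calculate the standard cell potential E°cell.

By convention the left-hand electrode in cell notation is the anode (oxidation) and the right-hand electrode is the cathode (reduction).
E°cell = E°(right) − E°(left) = −3.038 − (−2.871) = −0.167 V.
The negative sign shows that, as written, the cell would require an external voltage to drive the reaction.

−0.167 V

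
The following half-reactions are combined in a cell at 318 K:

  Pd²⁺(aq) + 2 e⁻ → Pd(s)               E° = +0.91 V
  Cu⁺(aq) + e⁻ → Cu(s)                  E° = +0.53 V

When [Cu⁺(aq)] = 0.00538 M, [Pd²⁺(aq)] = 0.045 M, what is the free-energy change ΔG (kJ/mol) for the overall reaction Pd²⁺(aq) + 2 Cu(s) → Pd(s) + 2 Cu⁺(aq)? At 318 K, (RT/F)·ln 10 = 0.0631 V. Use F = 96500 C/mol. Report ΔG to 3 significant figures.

−92.8 kJ/mol

The standard cell potential is +0.91 − (+0.53) = +0.38 V, with n = 2 electrons in the balanced equation.
Q = [Cu⁺(aq)]^2 / [Pd²⁺(aq)] = 0.000643, so log Q = −3.192 and E = +0.38 − (0.0631/2)(−3.192) = +0.4807 V.
ΔG = −nFE = −(2)(96500)(+0.4807) J/mol = −92.8 kJ/mol.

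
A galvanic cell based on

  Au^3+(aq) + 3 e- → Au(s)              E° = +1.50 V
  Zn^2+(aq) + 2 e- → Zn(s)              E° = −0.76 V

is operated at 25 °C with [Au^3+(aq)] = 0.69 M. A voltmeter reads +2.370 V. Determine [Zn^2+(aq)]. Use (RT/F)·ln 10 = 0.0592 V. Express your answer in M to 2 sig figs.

The Au³⁺/Au couple has the larger reduction potential, so it is the cathode: E°cell = +1.50 − (−0.76) = +2.26 V and n = 6.
Rearranging E = E° − (0.0592/n)·log Q gives log Q = 6(+2.26 − (+2.370))/0.0592 = −11.149.
The balanced reaction is 2 Au^3+(aq) + 3 Zn(s) → 2 Au(s) + 3 Zn^2+(aq), so Q = [Zn^2+(aq)]^3 / [Au^3+(aq)]^2.
Isolating [Zn^2+(aq)] in Q = 10^{−11.149} yields log [Zn^2+(aq)] = −3.824, i.e. 0.00015 M.

0.00015 M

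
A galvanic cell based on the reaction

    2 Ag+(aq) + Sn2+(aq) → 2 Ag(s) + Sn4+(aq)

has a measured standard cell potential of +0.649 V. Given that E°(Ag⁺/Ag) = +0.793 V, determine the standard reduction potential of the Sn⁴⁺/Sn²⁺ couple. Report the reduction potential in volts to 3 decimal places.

In the reaction as written the Ag⁺/Ag couple is reduced (cathode) and Sn⁴⁺/Sn²⁺ is oxidized (anode), so E°cell = E°(Ag⁺/Ag) − E°(Sn⁴⁺/Sn²⁺).
E°(Sn⁴⁺/Sn²⁺) = E°(cathode) − E°cell = +0.793 − (+0.649) = +0.144 V.

+0.144 V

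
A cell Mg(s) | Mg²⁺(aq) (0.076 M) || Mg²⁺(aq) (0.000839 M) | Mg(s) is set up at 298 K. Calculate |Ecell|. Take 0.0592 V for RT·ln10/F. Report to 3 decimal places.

0.058 V

For a concentration cell E°cell = 0, since both electrodes use the same couple.
The compartment with the higher Mg²⁺(aq) concentration (0.076 M) acts as the cathode; ions are reduced there and produced at the dilute (0.000839 M) anode.
With n = 2, Ecell = −(0.0592/2)·log([dilute]/[conc]) = −(0.0592/2)·log(0.000839/0.076) = +0.058 V.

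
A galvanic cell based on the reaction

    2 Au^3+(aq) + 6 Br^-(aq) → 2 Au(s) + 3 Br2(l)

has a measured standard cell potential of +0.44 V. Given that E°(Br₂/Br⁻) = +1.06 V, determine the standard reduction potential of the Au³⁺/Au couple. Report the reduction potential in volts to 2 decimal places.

+1.50 V

In the reaction as written the Au³⁺/Au couple is reduced (cathode) and Br₂/Br⁻ is oxidized (anode), so E°cell = E°(Au³⁺/Au) − E°(Br₂/Br⁻).
E°(Au³⁺/Au) = E°cell + E°(anode) = +0.44 + (+1.06) = +1.50 V.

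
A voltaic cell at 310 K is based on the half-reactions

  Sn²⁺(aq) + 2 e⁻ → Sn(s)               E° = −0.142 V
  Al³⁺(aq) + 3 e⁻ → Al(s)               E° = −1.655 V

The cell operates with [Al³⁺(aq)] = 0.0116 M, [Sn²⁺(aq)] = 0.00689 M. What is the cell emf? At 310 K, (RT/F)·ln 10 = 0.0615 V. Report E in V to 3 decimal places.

+1.486 V

Since E°(Sn²⁺/Sn) > E°(Al³⁺/Al), Sn²⁺/Sn serves as the cathode.
The standard potential is −0.142 − (−1.655) = +1.513 V and the balanced reaction transfers n = 6 electrons.
The balanced reaction is 3 Sn²⁺(aq) + 2 Al(s) → 3 Sn(s) + 2 Al³⁺(aq), so Q = [Al³⁺(aq)]^2 / [Sn²⁺(aq)]^3 = 411 and log Q = 2.614.
By the Nernst equation, E = +1.513 − (0.0615/6)·(2.614) = +1.486 V.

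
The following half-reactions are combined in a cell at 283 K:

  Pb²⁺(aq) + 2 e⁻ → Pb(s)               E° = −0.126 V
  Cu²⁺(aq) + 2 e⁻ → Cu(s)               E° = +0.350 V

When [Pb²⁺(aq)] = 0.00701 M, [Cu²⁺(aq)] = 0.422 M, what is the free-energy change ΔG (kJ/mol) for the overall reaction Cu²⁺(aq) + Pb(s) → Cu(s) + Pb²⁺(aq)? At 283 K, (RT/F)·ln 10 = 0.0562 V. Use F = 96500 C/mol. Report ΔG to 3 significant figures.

With Cu²⁺/Cu reduced at the cathode, E°cell = +0.350 − (−0.126) = +0.476 V and n = 2.
Q = [Pb²⁺(aq)] / [Cu²⁺(aq)] = 0.0166, so log Q = −1.780 and E = +0.476 − (0.0562/2)(−1.780) = +0.5260 V.
Then ΔG = −nFE = −2 × 96500 × +0.5260 J/mol = −102 kJ/mol.

−102 kJ/mol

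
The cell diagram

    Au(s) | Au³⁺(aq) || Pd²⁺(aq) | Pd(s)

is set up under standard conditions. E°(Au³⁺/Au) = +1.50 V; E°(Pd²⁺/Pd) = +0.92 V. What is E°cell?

−0.58 V

By convention the left-hand electrode in cell notation is the anode (oxidation) and the right-hand electrode is the cathode (reduction).
E°cell = E°(right) − E°(left) = +0.92 − (+1.50) = −0.58 V.
The negative sign shows that, as written, the cell would require an external voltage to drive the reaction.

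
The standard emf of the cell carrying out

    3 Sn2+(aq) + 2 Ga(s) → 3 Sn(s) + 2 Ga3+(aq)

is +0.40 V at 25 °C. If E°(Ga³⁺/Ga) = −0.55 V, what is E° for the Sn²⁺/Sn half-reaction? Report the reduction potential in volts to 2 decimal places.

−0.15 V

In the reaction as written the Sn²⁺/Sn couple is reduced (cathode) and Ga³⁺/Ga is oxidized (anode), so E°cell = E°(Sn²⁺/Sn) − E°(Ga³⁺/Ga).
E°(Sn²⁺/Sn) = E°cell + E°(anode) = +0.40 + (−0.55) = −0.15 V.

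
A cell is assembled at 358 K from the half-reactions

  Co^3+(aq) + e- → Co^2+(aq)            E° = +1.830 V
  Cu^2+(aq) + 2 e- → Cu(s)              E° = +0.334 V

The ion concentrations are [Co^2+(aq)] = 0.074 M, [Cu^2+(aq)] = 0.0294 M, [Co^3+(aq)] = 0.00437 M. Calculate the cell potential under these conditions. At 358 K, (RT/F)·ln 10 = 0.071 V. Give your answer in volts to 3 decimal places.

The Co³⁺/Co²⁺ couple has the more positive E°, so it is the cathode; Cu²⁺/Cu is the anode.
E°cell = E°cat − E°an = +1.830 − (+0.334) = +1.496 V; n = 2.
Balancing gives 2 Co^3+(aq) + Cu(s) → 2 Co^2+(aq) + Cu^2+(aq); hence Q = ([Co^2+(aq)]^2·[Cu^2+(aq)]) / [Co^3+(aq)]^2 = 8.43 (log Q = 0.926).
E = E° − (0.071/n)·log Q = +1.496 − (0.071/2)(0.926) = +1.463 V.

+1.463 V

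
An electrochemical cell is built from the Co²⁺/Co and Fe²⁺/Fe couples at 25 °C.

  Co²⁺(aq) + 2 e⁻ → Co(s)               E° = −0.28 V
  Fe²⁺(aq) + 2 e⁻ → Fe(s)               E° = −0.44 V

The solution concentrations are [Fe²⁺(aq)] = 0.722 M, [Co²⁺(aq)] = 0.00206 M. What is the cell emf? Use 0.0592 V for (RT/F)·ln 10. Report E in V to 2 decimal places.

Co²⁺/Co is reduced (cathode, E° = −0.28 V) and Fe²⁺/Fe is oxidized (anode).
The standard potential is −0.28 − (−0.44) = +0.16 V and the balanced reaction transfers n = 2 electrons.
The balanced reaction is Co²⁺(aq) + Fe(s) → Co(s) + Fe²⁺(aq), so Q = [Fe²⁺(aq)] / [Co²⁺(aq)] = 350 and log Q = 2.545.
E = E° − (0.0592/n)·log Q = +0.16 − (0.0592/2)(2.545) = +0.08 V.

+0.08 V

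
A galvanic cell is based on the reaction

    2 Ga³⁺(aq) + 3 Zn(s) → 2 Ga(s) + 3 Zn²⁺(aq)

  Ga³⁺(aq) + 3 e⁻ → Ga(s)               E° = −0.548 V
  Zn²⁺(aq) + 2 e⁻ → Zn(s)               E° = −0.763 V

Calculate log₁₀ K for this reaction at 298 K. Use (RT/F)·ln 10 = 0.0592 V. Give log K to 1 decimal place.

The Ga³⁺/Ga couple is reduced (cathode); E°cell = −0.548 − (−0.763) = +0.215 V with n = 6.
At equilibrium E = 0, so log K = nE°cell / 0.0592 = (6)(+0.215) / 0.0592 = 21.8.

log K = 21.8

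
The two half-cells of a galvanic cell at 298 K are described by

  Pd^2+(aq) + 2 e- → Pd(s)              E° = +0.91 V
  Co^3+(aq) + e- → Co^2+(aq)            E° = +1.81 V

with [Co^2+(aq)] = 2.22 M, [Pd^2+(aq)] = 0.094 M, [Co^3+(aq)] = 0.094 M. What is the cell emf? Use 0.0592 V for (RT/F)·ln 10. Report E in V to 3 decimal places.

Co³⁺/Co²⁺ is reduced (cathode, E° = +1.81 V) and Pd²⁺/Pd is oxidized (anode).
E°cell = +1.81 − (+0.91) = +0.90 V, with n = 2 electrons transferred.
For the overall reaction 2 Co^3+(aq) + Pd(s) → 2 Co^2+(aq) + Pd^2+(aq), Q = ([Co^2+(aq)]^2·[Pd^2+(aq)]) / [Co^3+(aq)]^2 = 52.4, giving log Q = 1.720.
E = E° − (0.0592/n)·log Q = +0.90 − (0.0592/2)(1.720) = +0.849 V.

+0.849 V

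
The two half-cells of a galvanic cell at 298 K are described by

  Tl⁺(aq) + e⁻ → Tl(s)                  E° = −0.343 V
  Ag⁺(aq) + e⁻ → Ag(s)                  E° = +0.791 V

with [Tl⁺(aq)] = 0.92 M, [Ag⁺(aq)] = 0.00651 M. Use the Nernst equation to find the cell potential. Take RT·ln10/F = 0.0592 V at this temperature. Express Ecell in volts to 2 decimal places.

Since E°(Ag⁺/Ag) > E°(Tl⁺/Tl), Ag⁺/Ag serves as the cathode.
E°cell = E°cat − E°an = +0.791 − (−0.343) = +1.134 V; n = 1.
For the overall reaction Ag⁺(aq) + Tl(s) → Ag(s) + Tl⁺(aq), Q = [Tl⁺(aq)] / [Ag⁺(aq)] = 141, giving log Q = 2.150.
E = E° − (0.0592/n)·log Q = +1.134 − (0.0592/1)(2.150) = +1.01 V.

+1.01 V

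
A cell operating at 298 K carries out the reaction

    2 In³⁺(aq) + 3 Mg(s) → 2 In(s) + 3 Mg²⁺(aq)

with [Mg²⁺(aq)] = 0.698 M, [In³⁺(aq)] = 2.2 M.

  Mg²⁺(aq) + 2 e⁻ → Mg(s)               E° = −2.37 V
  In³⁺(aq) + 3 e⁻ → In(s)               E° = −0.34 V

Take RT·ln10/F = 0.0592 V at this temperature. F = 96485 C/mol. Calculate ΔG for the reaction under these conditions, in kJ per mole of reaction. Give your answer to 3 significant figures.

The standard cell potential is −0.34 − (−2.37) = +2.03 V, with n = 6 electrons in the balanced equation.
Q = [Mg²⁺(aq)]^3 / [In³⁺(aq)]^2 = 0.0703, so log Q = −1.153 and E = +2.03 − (0.0592/6)(−1.153) = +2.0414 V.
Finally ΔG = −nFE = −(6)(96485 C/mol)(+2.0414 V) = −1180 kJ/mol.

−1180 kJ/mol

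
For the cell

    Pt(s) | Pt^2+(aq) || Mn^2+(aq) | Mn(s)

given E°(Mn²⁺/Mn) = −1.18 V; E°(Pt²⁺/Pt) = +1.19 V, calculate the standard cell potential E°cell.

By convention the left-hand electrode in cell notation is the anode (oxidation) and the right-hand electrode is the cathode (reduction).
E°cell = E°(right) − E°(left) = −1.18 − (+1.19) = −2.37 V.
The negative sign shows that, as written, the cell would require an external voltage to drive the reaction.

−2.37 V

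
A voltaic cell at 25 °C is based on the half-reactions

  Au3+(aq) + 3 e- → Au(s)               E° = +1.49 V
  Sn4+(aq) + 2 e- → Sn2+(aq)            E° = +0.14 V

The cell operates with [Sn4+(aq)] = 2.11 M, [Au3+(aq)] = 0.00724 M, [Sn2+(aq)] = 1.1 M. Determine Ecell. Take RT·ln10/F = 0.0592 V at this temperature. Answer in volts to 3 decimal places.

Au³⁺/Au is reduced (cathode, E° = +1.49 V) and Sn⁴⁺/Sn²⁺ is oxidized (anode).
The standard potential is +1.49 − (+0.14) = +1.35 V and the balanced reaction transfers n = 6 electrons.
The balanced reaction is 2 Au3+(aq) + 3 Sn2+(aq) → 2 Au(s) + 3 Sn4+(aq), so Q = [Sn4+(aq)]^3 / ([Au3+(aq)]^2·[Sn2+(aq)]^3) = 1.35×10^5 and log Q = 5.129.
E = E° − (0.0592/n)·log Q = +1.35 − (0.0592/6)(5.129) = +1.299 V.

+1.299 V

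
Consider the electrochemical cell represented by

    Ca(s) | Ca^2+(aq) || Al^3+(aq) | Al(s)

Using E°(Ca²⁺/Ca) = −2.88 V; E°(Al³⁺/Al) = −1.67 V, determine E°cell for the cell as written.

+1.21 V

By convention the left-hand electrode in cell notation is the anode (oxidation) and the right-hand electrode is the cathode (reduction).
E°cell = E°(right) − E°(left) = −1.67 − (−2.88) = +1.21 V.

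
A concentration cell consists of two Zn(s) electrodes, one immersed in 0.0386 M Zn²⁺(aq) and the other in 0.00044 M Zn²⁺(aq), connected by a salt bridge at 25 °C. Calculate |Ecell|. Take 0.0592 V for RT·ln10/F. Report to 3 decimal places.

For a concentration cell E°cell = 0, since both electrodes use the same couple.
The compartment with the higher Zn²⁺(aq) concentration (0.0386 M) acts as the cathode; ions are reduced there and produced at the dilute (0.00044 M) anode.
With n = 2, Ecell = −(0.0592/2)·log([dilute]/[conc]) = −(0.0592/2)·log(0.00044/0.0386) = +0.058 V.

0.058 V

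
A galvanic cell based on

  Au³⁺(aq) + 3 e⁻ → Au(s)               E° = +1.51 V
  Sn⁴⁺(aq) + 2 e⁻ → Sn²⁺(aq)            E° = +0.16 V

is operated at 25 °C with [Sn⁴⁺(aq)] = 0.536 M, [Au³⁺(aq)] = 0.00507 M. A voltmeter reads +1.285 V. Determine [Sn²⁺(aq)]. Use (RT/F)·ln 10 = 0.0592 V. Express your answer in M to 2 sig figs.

The Au³⁺/Au couple has the larger reduction potential, so it is the cathode: E°cell = +1.51 − (+0.16) = +1.35 V and n = 6.
Since E = E° − (0.0592/n)·log Q, log Q = n(E° − E)/0.0592 = 6.588.
The balanced reaction is 2 Au³⁺(aq) + 3 Sn²⁺(aq) → 2 Au(s) + 3 Sn⁴⁺(aq), so Q = [Sn⁴⁺(aq)]^3 / ([Au³⁺(aq)]^2·[Sn²⁺(aq)]^3).
Substituting the known concentrations and solving, log [Sn²⁺(aq)] = −0.937 and [Sn²⁺(aq)] = 0.12 M.

0.12 M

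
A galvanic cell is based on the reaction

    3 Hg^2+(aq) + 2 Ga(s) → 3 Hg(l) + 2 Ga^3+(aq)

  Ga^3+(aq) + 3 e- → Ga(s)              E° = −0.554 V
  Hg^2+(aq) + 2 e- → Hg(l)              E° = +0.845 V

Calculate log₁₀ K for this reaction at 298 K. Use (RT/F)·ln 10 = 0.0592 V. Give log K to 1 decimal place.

log K = 141.8

The Hg²⁺/Hg couple is reduced (cathode); E°cell = +0.845 − (−0.554) = +1.399 V with n = 6.
At equilibrium E = 0, so log K = nE°cell / 0.0592 = (6)(+1.399) / 0.0592 = 141.8.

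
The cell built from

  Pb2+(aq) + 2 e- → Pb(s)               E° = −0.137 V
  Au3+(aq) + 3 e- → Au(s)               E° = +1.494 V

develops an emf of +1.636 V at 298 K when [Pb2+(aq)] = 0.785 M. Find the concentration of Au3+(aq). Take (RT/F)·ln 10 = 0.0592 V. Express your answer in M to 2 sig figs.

1.2 M

With Au³⁺/Au at the cathode and Pb²⁺/Pb at the anode, E°cell = +1.494 − (−0.137) = +1.631 V (n = 6).
Since E = E° − (0.0592/n)·log Q, log Q = n(E° − E)/0.0592 = −0.507.
The balanced reaction is 2 Au3+(aq) + 3 Pb(s) → 2 Au(s) + 3 Pb2+(aq), so Q = [Pb2+(aq)]^3 / [Au3+(aq)]^2.
Substituting the known concentrations and solving, log [Au3+(aq)] = 0.096 and [Au3+(aq)] = 1.2 M.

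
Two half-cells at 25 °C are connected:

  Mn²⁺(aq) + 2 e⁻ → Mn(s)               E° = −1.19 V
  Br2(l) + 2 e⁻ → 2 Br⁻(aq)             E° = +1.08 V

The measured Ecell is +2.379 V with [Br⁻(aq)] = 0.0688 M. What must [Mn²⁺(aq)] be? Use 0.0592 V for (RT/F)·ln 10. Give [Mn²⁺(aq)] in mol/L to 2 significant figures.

The Br₂/Br⁻ couple has the larger reduction potential, so it is the cathode: E°cell = +1.08 − (−1.19) = +2.27 V and n = 2.
Since E = E° − (0.0592/n)·log Q, log Q = n(E° − E)/0.0592 = −3.682.
For Br2(l) + Mn(s) → 2 Br⁻(aq) + Mn²⁺(aq), the reaction quotient is Q = [Br⁻(aq)]^2·[Mn²⁺(aq)].
Solving for the unknown gives log [Mn²⁺(aq)] = −1.357, so [Mn²⁺(aq)] ≈ 0.044 M.

0.044 M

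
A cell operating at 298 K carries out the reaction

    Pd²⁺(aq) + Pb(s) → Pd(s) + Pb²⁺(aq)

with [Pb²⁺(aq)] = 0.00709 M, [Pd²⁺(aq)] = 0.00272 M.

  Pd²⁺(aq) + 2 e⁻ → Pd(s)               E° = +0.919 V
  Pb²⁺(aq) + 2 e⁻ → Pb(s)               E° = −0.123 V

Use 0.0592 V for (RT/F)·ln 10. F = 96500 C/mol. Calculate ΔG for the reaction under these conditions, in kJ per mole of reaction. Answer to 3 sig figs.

−199 kJ/mol

E°cell = +0.919 − (−0.123) = +1.042 V; the balanced reaction transfers n = 2 electrons.
Here Q = [Pb²⁺(aq)] / [Pd²⁺(aq)] = 2.61 (log Q = 0.416), giving E = +1.042 − (0.0592/2)·(0.416) = +1.0297 V.
Finally ΔG = −nFE = −(2)(96500 C/mol)(+1.0297 V) = −199 kJ/mol.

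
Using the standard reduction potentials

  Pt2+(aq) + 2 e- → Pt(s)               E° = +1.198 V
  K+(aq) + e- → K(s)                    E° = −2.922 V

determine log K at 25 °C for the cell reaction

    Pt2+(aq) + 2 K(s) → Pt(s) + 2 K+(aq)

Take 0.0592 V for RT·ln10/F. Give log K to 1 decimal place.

log K = 139.2

The Pt²⁺/Pt couple is reduced (cathode); E°cell = +1.198 − (−2.922) = +4.120 V with n = 2.
At equilibrium E = 0, so log K = nE°cell / 0.0592 = (2)(+4.120) / 0.0592 = 139.2.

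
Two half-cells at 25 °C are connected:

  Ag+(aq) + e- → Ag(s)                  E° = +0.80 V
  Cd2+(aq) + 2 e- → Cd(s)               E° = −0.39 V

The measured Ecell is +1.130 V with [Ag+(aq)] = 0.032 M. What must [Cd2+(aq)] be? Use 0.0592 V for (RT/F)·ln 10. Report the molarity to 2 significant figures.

The Ag⁺/Ag couple has the larger reduction potential, so it is the cathode: E°cell = +0.80 − (−0.39) = +1.19 V and n = 2.
From the Nernst equation, log Q = n(E° − E)/0.0592 = 2·(+1.19 − (+1.130))/0.0592 = 2.027.
For 2 Ag+(aq) + Cd(s) → 2 Ag(s) + Cd2+(aq), the reaction quotient is Q = [Cd2+(aq)] / [Ag+(aq)]^2.
Solving for the unknown gives log [Cd2+(aq)] = −0.963, so [Cd2+(aq)] ≈ 0.11 M.

0.11 M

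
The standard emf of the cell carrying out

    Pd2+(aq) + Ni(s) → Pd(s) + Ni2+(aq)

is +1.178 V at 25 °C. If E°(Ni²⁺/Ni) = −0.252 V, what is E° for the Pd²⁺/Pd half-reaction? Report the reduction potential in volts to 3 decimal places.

+0.926 V

In the reaction as written the Pd²⁺/Pd couple is reduced (cathode) and Ni²⁺/Ni is oxidized (anode), so E°cell = E°(Pd²⁺/Pd) − E°(Ni²⁺/Ni).
E°(Pd²⁺/Pd) = E°cell + E°(anode) = +1.178 + (−0.252) = +0.926 V.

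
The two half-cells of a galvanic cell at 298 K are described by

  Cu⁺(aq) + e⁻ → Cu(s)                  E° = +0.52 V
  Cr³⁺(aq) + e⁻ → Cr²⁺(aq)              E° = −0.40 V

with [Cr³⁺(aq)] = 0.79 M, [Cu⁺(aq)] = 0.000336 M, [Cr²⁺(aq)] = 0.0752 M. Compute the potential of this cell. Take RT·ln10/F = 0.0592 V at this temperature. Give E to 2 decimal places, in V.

+0.65 V

Cu⁺/Cu is reduced (cathode, E° = +0.52 V) and Cr³⁺/Cr²⁺ is oxidized (anode).
The standard potential is +0.52 − (−0.40) = +0.92 V and the balanced reaction transfers n = 1 electron.
Balancing gives Cu⁺(aq) + Cr²⁺(aq) → Cu(s) + Cr³⁺(aq); hence Q = [Cr³⁺(aq)] / ([Cu⁺(aq)]·[Cr²⁺(aq)]) = 3.13×10^4 (log Q = 4.495).
By the Nernst equation, E = +0.92 − (0.0592/1)·(4.495) = +0.65 V.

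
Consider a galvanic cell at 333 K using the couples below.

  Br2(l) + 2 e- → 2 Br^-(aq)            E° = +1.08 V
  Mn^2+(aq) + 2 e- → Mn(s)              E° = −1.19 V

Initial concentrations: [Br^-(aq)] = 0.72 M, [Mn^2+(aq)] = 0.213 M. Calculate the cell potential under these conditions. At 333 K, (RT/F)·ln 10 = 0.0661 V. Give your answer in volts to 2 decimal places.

+2.30 V

Since E°(Br₂/Br⁻) > E°(Mn²⁺/Mn), Br₂/Br⁻ serves as the cathode.
E°cell = E°cat − E°an = +1.08 − (−1.19) = +2.27 V; n = 2.
The balanced reaction is Br2(l) + Mn(s) → 2 Br^-(aq) + Mn^2+(aq), so Q = [Br^-(aq)]^2·[Mn^2+(aq)] = 0.11 and log Q = −0.957.
Applying E = E° − (RT ln10/nF)·log Q gives +2.27 − (0.0661/2)(−0.957) = +2.30 V.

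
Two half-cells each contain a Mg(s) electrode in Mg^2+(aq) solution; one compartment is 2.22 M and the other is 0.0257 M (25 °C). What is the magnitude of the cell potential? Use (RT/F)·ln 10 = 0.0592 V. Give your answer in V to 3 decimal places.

0.057 V

For a concentration cell E°cell = 0, since both electrodes use the same couple.
The compartment with the higher Mg^2+(aq) concentration (2.22 M) acts as the cathode; ions are reduced there and produced at the dilute (0.0257 M) anode.
With n = 2, Ecell = −(0.0592/2)·log([dilute]/[conc]) = −(0.0592/2)·log(0.0257/2.22) = +0.057 V.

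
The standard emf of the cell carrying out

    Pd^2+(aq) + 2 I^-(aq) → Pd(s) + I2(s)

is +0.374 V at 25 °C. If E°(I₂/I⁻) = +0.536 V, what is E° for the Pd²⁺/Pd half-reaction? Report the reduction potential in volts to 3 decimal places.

+0.910 V

In the reaction as written the Pd²⁺/Pd couple is reduced (cathode) and I₂/I⁻ is oxidized (anode), so E°cell = E°(Pd²⁺/Pd) − E°(I₂/I⁻).
E°(Pd²⁺/Pd) = E°cell + E°(anode) = +0.374 + (+0.536) = +0.910 V.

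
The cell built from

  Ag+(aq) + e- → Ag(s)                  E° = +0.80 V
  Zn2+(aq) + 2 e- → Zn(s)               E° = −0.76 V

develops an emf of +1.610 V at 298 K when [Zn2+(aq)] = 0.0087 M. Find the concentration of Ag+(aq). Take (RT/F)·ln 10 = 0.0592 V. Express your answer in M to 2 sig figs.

Ag⁺/Ag is the cathode (higher E°); E°cell = +0.80 − (−0.76) = +1.56 V with n = 2.
Rearranging E = E° − (0.0592/n)·log Q gives log Q = 2(+1.56 − (+1.610))/0.0592 = −1.689.
For 2 Ag+(aq) + Zn(s) → 2 Ag(s) + Zn2+(aq), the reaction quotient is Q = [Zn2+(aq)] / [Ag+(aq)]^2.
Isolating [Ag+(aq)] in Q = 10^{−1.689} yields log [Ag+(aq)] = −0.186, i.e. 0.65 M.

0.65 M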